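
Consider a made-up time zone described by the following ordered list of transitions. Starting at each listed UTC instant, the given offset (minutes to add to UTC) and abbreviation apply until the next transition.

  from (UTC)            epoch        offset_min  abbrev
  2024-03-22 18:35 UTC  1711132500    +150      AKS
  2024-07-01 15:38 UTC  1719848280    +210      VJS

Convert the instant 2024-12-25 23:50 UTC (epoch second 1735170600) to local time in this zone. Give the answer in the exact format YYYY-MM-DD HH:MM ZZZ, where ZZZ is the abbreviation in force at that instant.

2024-12-26 03:20 VJS

Query: 2024-12-25 23:50 UTC
Rule 2/2 (VJS, +03:30): 2024-07-01 15:38 UTC ≤ query < +∞
23·60 + 50 + 210 = 1640 min
1640 = 1·1440 + 200; 200 = 3·60 + 20 → 03:20, 2024-12-25 + 1 day = 2024-12-26
→ 2024-12-26 03:20 VJS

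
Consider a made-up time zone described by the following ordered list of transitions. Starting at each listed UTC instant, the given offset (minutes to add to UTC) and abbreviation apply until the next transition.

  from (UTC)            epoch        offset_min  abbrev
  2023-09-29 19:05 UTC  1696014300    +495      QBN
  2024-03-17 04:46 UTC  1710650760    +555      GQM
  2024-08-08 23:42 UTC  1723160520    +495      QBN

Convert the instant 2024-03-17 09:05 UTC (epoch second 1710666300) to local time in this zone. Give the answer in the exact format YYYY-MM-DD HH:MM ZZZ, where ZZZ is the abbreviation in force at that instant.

2024-03-17 18:20 GQM

Query: 2024-03-17 09:05 UTC
Rule 2/3 (GQM, +09:15): 2024-03-17 04:46 UTC ≤ query < 2024-08-08 23:42 UTC
9·60 + 5 + 555 = 1100 min
1100 = 0·1440 + 1100; 1100 = 18·60 + 20 → 18:20, same day
→ 2024-03-17 18:20 GQM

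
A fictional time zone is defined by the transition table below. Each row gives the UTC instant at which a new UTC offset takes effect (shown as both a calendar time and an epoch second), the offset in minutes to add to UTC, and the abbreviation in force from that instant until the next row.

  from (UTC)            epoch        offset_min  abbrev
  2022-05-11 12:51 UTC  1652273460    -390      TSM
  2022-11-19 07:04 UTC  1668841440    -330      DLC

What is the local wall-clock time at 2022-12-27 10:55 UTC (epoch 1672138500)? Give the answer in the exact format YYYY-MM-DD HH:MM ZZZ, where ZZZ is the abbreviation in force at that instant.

Query: 2022-12-27 10:55 UTC
Rule 2/2 (DLC, -05:30): 2022-11-19 07:04 UTC ≤ query < +∞
10·60 + 55 - 330 = 325 min
325 = 0·1440 + 325; 325 = 5·60 + 25 → 05:25, same day
→ 2022-12-27 05:25 DLC

2022-12-27 05:25 DLC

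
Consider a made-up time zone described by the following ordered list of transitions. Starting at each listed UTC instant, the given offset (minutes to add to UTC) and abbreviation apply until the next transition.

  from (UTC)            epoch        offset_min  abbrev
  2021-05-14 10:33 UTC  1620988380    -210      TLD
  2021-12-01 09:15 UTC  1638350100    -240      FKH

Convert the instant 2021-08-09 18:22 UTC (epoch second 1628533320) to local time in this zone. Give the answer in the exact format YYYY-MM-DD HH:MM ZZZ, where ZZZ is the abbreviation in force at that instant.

2021-08-09 14:52 TLD

Query: 2021-08-09 18:22 UTC
Rule 1/2 (TLD, -03:30): 2021-05-14 10:33 UTC ≤ query < 2021-12-01 09:15 UTC
18·60 + 22 - 210 = 892 min
892 = 0·1440 + 892; 892 = 14·60 + 52 → 14:52, same day
→ 2021-08-09 14:52 TLD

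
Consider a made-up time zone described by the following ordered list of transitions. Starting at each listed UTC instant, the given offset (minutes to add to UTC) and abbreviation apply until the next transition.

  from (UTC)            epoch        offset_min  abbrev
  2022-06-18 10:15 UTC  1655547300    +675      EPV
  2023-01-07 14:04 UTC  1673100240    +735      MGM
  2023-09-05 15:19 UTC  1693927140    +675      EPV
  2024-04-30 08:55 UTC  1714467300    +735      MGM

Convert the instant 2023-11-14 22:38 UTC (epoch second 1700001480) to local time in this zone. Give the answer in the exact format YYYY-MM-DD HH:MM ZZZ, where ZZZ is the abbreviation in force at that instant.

2023-11-15 09:53 EPV

Query: 2023-11-14 22:38 UTC
Rule 3/4 (EPV, +11:15): 2023-09-05 15:19 UTC ≤ query < 2024-04-30 08:55 UTC
22·60 + 38 + 675 = 2033 min
2033 = 1·1440 + 593; 593 = 9·60 + 53 → 09:53, 2023-11-14 + 1 day = 2023-11-15
→ 2023-11-15 09:53 EPV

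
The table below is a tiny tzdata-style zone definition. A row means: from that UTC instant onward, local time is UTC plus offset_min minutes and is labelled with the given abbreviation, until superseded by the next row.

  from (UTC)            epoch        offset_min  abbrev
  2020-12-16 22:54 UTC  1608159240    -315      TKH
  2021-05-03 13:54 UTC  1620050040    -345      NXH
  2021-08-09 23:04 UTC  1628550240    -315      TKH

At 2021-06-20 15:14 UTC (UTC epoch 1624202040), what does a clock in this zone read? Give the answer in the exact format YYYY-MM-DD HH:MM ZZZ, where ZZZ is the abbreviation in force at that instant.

2021-06-20 09:29 NXH

Query: 2021-06-20 15:14 UTC
Rule 2/3 (NXH, -05:45): 2021-05-03 13:54 UTC ≤ query < 2021-08-09 23:04 UTC
15·60 + 14 - 345 = 569 min
569 = 0·1440 + 569; 569 = 9·60 + 29 → 09:29, same day
→ 2021-06-20 09:29 NXH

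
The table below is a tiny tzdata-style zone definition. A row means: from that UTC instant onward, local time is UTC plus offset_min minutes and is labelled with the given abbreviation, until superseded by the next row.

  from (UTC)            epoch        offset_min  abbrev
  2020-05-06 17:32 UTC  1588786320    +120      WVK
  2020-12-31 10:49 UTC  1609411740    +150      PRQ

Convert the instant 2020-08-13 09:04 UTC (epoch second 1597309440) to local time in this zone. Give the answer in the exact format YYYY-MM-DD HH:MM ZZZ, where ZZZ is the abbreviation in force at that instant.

Query: 2020-08-13 09:04 UTC
Rule 1/2 (WVK, +02:00): 2020-05-06 17:32 UTC ≤ query < 2020-12-31 10:49 UTC
9·60 + 4 + 120 = 664 min
664 = 0·1440 + 664; 664 = 11·60 + 4 → 11:04, same day
→ 2020-08-13 11:04 WVK

2020-08-13 11:04 WVK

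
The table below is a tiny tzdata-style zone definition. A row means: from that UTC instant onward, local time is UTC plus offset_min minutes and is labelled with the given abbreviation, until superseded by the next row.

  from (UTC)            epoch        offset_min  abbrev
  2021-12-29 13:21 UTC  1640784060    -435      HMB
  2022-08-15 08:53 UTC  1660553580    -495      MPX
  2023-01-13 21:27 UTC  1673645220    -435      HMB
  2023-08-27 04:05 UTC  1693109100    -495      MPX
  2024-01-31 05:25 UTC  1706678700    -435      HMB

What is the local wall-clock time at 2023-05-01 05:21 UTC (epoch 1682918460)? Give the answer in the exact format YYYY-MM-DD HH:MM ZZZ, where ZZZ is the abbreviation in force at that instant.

2023-04-30 22:06 HMB

Query: 2023-05-01 05:21 UTC
Rule 3/5 (HMB, -07:15): 2023-01-13 21:27 UTC ≤ query < 2023-08-27 04:05 UTC
5·60 + 21 - 435 = -114 min
-114 = -1·1440 + 1326; 1326 = 22·60 + 6 → 22:06, 2023-05-01 - 1 day = 2023-04-30
→ 2023-04-30 22:06 HMB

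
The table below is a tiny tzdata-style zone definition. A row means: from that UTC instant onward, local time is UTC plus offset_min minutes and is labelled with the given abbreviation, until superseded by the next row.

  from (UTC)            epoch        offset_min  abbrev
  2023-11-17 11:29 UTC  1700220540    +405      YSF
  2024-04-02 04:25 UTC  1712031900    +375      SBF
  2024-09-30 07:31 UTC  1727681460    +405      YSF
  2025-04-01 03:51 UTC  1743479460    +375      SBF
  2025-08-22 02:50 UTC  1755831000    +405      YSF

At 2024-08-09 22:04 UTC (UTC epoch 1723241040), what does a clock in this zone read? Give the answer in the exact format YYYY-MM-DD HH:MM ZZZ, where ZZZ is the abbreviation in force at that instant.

2024-08-10 04:19 SBF

Query: 2024-08-09 22:04 UTC
Rule 2/5 (SBF, +06:15): 2024-04-02 04:25 UTC ≤ query < 2024-09-30 07:31 UTC
22·60 + 4 + 375 = 1699 min
1699 = 1·1440 + 259; 259 = 4·60 + 19 → 04:19, 2024-08-09 + 1 day = 2024-08-10
→ 2024-08-10 04:19 SBF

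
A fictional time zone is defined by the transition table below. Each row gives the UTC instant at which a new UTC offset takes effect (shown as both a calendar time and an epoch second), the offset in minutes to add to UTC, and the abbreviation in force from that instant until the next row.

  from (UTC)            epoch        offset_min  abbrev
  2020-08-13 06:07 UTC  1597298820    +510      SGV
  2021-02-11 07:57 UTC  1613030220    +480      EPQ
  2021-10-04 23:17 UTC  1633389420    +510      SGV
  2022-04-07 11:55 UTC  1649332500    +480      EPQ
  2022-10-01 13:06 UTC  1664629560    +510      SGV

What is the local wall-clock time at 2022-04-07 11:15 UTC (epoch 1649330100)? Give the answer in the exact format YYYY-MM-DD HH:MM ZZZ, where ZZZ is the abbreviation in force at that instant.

2022-04-07 19:45 SGV

Query: 2022-04-07 11:15 UTC
Rule 3/5 (SGV, +08:30): 2021-10-04 23:17 UTC ≤ query < 2022-04-07 11:55 UTC
11·60 + 15 + 510 = 1185 min
1185 = 0·1440 + 1185; 1185 = 19·60 + 45 → 19:45, same day
→ 2022-04-07 19:45 SGV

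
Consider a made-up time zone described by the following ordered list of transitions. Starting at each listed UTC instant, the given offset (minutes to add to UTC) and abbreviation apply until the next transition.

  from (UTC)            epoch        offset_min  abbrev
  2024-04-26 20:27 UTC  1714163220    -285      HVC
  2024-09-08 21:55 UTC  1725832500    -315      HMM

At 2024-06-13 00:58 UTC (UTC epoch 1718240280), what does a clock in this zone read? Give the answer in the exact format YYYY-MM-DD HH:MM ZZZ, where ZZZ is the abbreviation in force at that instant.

Query: 2024-06-13 00:58 UTC
Rule 1/2 (HVC, -04:45): 2024-04-26 20:27 UTC ≤ query < 2024-09-08 21:55 UTC
0·60 + 58 - 285 = -227 min
-227 = -1·1440 + 1213; 1213 = 20·60 + 13 → 20:13, 2024-06-13 - 1 day = 2024-06-12
→ 2024-06-12 20:13 HVC

2024-06-12 20:13 HVC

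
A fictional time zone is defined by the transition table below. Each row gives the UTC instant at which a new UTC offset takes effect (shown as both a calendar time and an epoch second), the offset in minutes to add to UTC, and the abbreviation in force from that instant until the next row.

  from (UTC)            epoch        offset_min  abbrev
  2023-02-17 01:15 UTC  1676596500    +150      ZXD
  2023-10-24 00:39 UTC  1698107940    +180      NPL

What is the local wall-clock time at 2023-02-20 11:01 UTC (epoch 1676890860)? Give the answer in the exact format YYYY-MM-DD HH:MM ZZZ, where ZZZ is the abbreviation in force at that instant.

Query: 2023-02-20 11:01 UTC
Rule 1/2 (ZXD, +02:30): 2023-02-17 01:15 UTC ≤ query < 2023-10-24 00:39 UTC
11·60 + 1 + 150 = 811 min
811 = 0·1440 + 811; 811 = 13·60 + 31 → 13:31, same day
→ 2023-02-20 13:31 ZXD

2023-02-20 13:31 ZXD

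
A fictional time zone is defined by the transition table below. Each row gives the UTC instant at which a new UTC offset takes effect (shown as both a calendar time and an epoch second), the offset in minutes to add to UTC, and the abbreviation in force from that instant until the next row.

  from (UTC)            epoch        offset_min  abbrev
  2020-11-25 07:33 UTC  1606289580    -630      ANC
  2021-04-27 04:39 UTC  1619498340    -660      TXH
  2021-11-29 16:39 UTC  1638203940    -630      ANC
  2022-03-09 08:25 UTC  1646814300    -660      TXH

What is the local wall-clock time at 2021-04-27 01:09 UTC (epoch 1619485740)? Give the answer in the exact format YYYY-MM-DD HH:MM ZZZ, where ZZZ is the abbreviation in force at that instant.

Query: 2021-04-27 01:09 UTC
Rule 1/4 (ANC, -10:30): 2020-11-25 07:33 UTC ≤ query < 2021-04-27 04:39 UTC
1·60 + 9 - 630 = -561 min
-561 = -1·1440 + 879; 879 = 14·60 + 39 → 14:39, 2021-04-27 - 1 day = 2021-04-26
→ 2021-04-26 14:39 ANC

2021-04-26 14:39 ANC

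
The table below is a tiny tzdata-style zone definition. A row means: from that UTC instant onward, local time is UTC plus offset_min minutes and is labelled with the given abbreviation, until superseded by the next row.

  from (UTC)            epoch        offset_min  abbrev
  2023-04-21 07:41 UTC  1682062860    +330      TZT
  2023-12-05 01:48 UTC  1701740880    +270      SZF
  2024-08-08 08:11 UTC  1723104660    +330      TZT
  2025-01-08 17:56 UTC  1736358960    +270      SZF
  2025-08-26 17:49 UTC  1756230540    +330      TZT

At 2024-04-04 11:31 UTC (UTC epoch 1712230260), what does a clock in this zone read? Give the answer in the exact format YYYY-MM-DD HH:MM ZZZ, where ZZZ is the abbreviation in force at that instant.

2024-04-04 16:01 SZF

Query: 2024-04-04 11:31 UTC
Rule 2/5 (SZF, +04:30): 2023-12-05 01:48 UTC ≤ query < 2024-08-08 08:11 UTC
11·60 + 31 + 270 = 961 min
961 = 0·1440 + 961; 961 = 16·60 + 1 → 16:01, same day
→ 2024-04-04 16:01 SZF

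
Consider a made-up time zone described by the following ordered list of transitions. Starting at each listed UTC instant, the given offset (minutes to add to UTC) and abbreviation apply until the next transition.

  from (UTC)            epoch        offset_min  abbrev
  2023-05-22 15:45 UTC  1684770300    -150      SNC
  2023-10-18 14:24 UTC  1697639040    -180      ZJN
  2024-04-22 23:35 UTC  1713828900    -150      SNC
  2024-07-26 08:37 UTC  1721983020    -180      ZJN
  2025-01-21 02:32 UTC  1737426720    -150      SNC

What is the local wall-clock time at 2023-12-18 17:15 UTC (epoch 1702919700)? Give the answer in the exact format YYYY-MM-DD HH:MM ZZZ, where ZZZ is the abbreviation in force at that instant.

Query: 2023-12-18 17:15 UTC
Rule 2/5 (ZJN, -03:00): 2023-10-18 14:24 UTC ≤ query < 2024-04-22 23:35 UTC
17·60 + 15 - 180 = 855 min
855 = 0·1440 + 855; 855 = 14·60 + 15 → 14:15, same day
→ 2023-12-18 14:15 ZJN

2023-12-18 14:15 ZJN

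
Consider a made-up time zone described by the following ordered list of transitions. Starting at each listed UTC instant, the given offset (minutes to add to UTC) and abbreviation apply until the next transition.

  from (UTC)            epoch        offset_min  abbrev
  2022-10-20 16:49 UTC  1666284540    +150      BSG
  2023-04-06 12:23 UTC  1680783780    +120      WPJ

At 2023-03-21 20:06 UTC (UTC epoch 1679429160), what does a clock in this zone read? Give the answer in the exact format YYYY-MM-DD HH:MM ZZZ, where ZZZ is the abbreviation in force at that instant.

Query: 2023-03-21 20:06 UTC
Rule 1/2 (BSG, +02:30): 2022-10-20 16:49 UTC ≤ query < 2023-04-06 12:23 UTC
20·60 + 6 + 150 = 1356 min
1356 = 0·1440 + 1356; 1356 = 22·60 + 36 → 22:36, same day
→ 2023-03-21 22:36 BSG

2023-03-21 22:36 BSG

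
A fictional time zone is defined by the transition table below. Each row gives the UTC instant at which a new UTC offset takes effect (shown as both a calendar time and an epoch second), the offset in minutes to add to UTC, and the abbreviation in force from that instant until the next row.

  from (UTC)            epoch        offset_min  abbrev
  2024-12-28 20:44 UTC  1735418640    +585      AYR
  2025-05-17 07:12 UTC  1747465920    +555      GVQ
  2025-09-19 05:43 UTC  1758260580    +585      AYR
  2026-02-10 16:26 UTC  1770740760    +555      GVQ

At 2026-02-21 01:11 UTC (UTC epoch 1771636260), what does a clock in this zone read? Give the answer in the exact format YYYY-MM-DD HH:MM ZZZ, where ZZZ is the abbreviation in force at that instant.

Query: 2026-02-21 01:11 UTC
Rule 4/4 (GVQ, +09:15): 2026-02-10 16:26 UTC ≤ query < +∞
1·60 + 11 + 555 = 626 min
626 = 0·1440 + 626; 626 = 10·60 + 26 → 10:26, same day
→ 2026-02-21 10:26 GVQ

2026-02-21 10:26 GVQ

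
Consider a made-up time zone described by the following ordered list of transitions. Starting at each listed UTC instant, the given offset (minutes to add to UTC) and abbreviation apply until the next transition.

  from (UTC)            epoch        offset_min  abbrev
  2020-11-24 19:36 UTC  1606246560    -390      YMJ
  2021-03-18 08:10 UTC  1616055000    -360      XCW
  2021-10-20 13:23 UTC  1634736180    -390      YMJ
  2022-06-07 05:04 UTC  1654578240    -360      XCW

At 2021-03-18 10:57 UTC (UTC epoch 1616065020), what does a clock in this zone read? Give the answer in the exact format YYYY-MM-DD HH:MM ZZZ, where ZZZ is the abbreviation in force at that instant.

Query: 2021-03-18 10:57 UTC
Rule 2/4 (XCW, -06:00): 2021-03-18 08:10 UTC ≤ query < 2021-10-20 13:23 UTC
10·60 + 57 - 360 = 297 min
297 = 0·1440 + 297; 297 = 4·60 + 57 → 04:57, same day
→ 2021-03-18 04:57 XCW

2021-03-18 04:57 XCW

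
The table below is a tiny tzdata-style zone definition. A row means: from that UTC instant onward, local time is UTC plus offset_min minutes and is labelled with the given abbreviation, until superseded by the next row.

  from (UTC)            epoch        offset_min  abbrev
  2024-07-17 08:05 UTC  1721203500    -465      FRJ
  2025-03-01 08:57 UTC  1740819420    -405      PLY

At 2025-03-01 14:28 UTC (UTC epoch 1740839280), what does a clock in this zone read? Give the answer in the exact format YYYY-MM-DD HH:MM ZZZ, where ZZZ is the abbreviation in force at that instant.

2025-03-01 07:43 PLY

Query: 2025-03-01 14:28 UTC
Rule 2/2 (PLY, -06:45): 2025-03-01 08:57 UTC ≤ query < +∞
14·60 + 28 - 405 = 463 min
463 = 0·1440 + 463; 463 = 7·60 + 43 → 07:43, same day
→ 2025-03-01 07:43 PLY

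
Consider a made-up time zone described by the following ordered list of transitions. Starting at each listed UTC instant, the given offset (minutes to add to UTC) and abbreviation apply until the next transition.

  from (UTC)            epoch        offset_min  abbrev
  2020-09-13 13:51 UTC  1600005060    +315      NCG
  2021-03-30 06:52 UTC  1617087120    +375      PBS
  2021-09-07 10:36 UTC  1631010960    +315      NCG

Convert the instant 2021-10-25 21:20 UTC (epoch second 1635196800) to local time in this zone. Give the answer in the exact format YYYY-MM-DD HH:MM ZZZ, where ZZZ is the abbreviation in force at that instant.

Query: 2021-10-25 21:20 UTC
Rule 3/3 (NCG, +05:15): 2021-09-07 10:36 UTC ≤ query < +∞
21·60 + 20 + 315 = 1595 min
1595 = 1·1440 + 155; 155 = 2·60 + 35 → 02:35, 2021-10-25 + 1 day = 2021-10-26
→ 2021-10-26 02:35 NCG

2021-10-26 02:35 NCG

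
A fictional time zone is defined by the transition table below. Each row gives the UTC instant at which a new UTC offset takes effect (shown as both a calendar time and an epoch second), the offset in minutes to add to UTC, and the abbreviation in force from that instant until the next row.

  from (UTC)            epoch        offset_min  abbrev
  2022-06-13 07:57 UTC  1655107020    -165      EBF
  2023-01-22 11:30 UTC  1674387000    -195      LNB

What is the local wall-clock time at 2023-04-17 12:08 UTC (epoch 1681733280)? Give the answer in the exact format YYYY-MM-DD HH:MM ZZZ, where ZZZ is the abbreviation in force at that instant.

2023-04-17 08:53 LNB

Query: 2023-04-17 12:08 UTC
Rule 2/2 (LNB, -03:15): 2023-01-22 11:30 UTC ≤ query < +∞
12·60 + 8 - 195 = 533 min
533 = 0·1440 + 533; 533 = 8·60 + 53 → 08:53, same day
→ 2023-04-17 08:53 LNB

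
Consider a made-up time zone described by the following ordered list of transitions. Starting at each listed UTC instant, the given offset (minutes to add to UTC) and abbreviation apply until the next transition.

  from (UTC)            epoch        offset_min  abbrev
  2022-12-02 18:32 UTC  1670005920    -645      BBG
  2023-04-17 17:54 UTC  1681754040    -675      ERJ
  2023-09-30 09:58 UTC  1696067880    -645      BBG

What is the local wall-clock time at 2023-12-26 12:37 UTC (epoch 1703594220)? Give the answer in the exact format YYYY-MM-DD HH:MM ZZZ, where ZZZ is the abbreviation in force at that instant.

2023-12-26 01:52 BBG

Query: 2023-12-26 12:37 UTC
Rule 3/3 (BBG, -10:45): 2023-09-30 09:58 UTC ≤ query < +∞
12·60 + 37 - 645 = 112 min
112 = 0·1440 + 112; 112 = 1·60 + 52 → 01:52, same day
→ 2023-12-26 01:52 BBG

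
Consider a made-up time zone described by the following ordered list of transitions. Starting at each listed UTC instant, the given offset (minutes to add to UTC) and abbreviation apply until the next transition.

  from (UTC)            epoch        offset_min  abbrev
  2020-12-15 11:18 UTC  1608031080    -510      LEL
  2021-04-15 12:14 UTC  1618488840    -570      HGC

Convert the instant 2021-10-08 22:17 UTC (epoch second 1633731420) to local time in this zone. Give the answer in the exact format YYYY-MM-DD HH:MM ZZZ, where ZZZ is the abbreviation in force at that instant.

Query: 2021-10-08 22:17 UTC
Rule 2/2 (HGC, -09:30): 2021-04-15 12:14 UTC ≤ query < +∞
22·60 + 17 - 570 = 767 min
767 = 0·1440 + 767; 767 = 12·60 + 47 → 12:47, same day
→ 2021-10-08 12:47 HGC

2021-10-08 12:47 HGC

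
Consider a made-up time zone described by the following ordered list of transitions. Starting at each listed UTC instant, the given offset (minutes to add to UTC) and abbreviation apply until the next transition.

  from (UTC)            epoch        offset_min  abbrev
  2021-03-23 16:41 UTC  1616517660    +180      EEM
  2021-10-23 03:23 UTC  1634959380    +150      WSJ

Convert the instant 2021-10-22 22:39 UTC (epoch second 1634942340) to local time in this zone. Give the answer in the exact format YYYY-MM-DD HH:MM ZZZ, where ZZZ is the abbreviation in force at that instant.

Query: 2021-10-22 22:39 UTC
Rule 1/2 (EEM, +03:00): 2021-03-23 16:41 UTC ≤ query < 2021-10-23 03:23 UTC
22·60 + 39 + 180 = 1539 min
1539 = 1·1440 + 99; 99 = 1·60 + 39 → 01:39, 2021-10-22 + 1 day = 2021-10-23
→ 2021-10-23 01:39 EEM

2021-10-23 01:39 EEM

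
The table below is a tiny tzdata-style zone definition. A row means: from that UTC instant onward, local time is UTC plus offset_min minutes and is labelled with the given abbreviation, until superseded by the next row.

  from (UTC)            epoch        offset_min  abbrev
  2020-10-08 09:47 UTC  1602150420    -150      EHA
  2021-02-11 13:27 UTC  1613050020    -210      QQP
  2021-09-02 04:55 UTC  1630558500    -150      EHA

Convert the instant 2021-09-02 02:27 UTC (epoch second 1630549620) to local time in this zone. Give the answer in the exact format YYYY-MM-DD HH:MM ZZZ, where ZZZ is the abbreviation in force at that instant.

Query: 2021-09-02 02:27 UTC
Rule 2/3 (QQP, -03:30): 2021-02-11 13:27 UTC ≤ query < 2021-09-02 04:55 UTC
2·60 + 27 - 210 = -63 min
-63 = -1·1440 + 1377; 1377 = 22·60 + 57 → 22:57, 2021-09-02 - 1 day = 2021-09-01
→ 2021-09-01 22:57 QQP

2021-09-01 22:57 QQP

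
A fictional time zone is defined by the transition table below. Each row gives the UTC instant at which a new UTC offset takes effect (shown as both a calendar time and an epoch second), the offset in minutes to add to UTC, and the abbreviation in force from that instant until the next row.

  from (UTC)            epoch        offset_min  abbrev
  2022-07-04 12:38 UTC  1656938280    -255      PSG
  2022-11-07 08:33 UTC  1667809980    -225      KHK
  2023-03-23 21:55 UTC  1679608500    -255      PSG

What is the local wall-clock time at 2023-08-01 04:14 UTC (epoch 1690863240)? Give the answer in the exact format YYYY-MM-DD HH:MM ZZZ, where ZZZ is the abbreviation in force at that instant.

2023-07-31 23:59 PSG

Query: 2023-08-01 04:14 UTC
Rule 3/3 (PSG, -04:15): 2023-03-23 21:55 UTC ≤ query < +∞
4·60 + 14 - 255 = -1 min
-1 = -1·1440 + 1439; 1439 = 23·60 + 59 → 23:59, 2023-08-01 - 1 day = 2023-07-31
→ 2023-07-31 23:59 PSG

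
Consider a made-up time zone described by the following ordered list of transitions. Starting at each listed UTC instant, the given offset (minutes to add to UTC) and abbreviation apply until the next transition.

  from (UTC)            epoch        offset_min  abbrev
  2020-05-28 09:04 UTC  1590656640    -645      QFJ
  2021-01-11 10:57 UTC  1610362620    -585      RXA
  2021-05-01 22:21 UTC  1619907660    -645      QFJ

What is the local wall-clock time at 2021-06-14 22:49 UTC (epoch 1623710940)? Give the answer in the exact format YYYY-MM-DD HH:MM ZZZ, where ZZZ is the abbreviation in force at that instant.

Query: 2021-06-14 22:49 UTC
Rule 3/3 (QFJ, -10:45): 2021-05-01 22:21 UTC ≤ query < +∞
22·60 + 49 - 645 = 724 min
724 = 0·1440 + 724; 724 = 12·60 + 4 → 12:04, same day
→ 2021-06-14 12:04 QFJ

2021-06-14 12:04 QFJ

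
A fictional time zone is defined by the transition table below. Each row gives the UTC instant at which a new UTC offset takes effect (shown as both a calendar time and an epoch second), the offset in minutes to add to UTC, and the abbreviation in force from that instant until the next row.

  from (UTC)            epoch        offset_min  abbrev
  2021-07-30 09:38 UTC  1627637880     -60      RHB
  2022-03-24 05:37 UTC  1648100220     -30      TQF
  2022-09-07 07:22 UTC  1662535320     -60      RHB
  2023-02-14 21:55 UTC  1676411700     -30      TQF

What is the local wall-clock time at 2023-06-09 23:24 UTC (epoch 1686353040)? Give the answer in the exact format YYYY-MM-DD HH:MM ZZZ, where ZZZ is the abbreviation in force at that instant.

Query: 2023-06-09 23:24 UTC
Rule 4/4 (TQF, -00:30): 2023-02-14 21:55 UTC ≤ query < +∞
23·60 + 24 - 30 = 1374 min
1374 = 0·1440 + 1374; 1374 = 22·60 + 54 → 22:54, same day
→ 2023-06-09 22:54 TQF

2023-06-09 22:54 TQF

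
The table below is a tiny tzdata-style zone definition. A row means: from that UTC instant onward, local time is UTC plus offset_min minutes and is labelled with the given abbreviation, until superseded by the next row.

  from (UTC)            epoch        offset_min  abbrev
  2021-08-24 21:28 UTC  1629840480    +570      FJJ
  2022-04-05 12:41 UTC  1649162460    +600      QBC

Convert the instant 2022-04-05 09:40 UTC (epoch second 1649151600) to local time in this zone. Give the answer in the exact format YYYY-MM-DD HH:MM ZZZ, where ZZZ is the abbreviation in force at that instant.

Query: 2022-04-05 09:40 UTC
Rule 1/2 (FJJ, +09:30): 2021-08-24 21:28 UTC ≤ query < 2022-04-05 12:41 UTC
9·60 + 40 + 570 = 1150 min
1150 = 0·1440 + 1150; 1150 = 19·60 + 10 → 19:10, same day
→ 2022-04-05 19:10 FJJ

2022-04-05 19:10 FJJ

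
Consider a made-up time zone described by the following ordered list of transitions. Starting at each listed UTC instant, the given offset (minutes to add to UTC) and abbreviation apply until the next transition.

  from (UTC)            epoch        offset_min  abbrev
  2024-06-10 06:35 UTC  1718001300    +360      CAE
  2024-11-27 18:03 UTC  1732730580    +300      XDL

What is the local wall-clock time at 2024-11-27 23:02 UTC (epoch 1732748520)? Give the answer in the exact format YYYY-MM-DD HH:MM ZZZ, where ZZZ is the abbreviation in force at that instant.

2024-11-28 04:02 XDL

Query: 2024-11-27 23:02 UTC
Rule 2/2 (XDL, +05:00): 2024-11-27 18:03 UTC ≤ query < +∞
23·60 + 2 + 300 = 1682 min
1682 = 1·1440 + 242; 242 = 4·60 + 2 → 04:02, 2024-11-27 + 1 day = 2024-11-28
→ 2024-11-28 04:02 XDL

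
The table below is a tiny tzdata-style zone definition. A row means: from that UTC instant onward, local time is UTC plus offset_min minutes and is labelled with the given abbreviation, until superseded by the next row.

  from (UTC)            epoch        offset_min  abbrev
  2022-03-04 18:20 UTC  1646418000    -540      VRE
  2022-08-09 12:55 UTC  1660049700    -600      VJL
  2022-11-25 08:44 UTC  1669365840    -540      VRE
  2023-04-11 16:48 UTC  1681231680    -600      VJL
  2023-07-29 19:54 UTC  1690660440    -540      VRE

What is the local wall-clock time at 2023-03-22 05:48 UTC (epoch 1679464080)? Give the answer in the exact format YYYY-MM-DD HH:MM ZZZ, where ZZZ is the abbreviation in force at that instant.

Query: 2023-03-22 05:48 UTC
Rule 3/5 (VRE, -09:00): 2022-11-25 08:44 UTC ≤ query < 2023-04-11 16:48 UTC
5·60 + 48 - 540 = -192 min
-192 = -1·1440 + 1248; 1248 = 20·60 + 48 → 20:48, 2023-03-22 - 1 day = 2023-03-21
→ 2023-03-21 20:48 VRE

2023-03-21 20:48 VRE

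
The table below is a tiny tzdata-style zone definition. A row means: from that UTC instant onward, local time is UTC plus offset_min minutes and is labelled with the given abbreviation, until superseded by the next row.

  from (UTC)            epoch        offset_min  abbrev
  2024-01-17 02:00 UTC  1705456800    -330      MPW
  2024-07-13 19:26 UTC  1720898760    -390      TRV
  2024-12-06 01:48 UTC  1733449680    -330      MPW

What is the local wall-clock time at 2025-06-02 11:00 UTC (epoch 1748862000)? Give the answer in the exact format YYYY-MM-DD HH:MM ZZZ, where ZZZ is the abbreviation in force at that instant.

2025-06-02 05:30 MPW

Query: 2025-06-02 11:00 UTC
Rule 3/3 (MPW, -05:30): 2024-12-06 01:48 UTC ≤ query < +∞
11·60 + 0 - 330 = 330 min
330 = 0·1440 + 330; 330 = 5·60 + 30 → 05:30, same day
→ 2025-06-02 05:30 MPW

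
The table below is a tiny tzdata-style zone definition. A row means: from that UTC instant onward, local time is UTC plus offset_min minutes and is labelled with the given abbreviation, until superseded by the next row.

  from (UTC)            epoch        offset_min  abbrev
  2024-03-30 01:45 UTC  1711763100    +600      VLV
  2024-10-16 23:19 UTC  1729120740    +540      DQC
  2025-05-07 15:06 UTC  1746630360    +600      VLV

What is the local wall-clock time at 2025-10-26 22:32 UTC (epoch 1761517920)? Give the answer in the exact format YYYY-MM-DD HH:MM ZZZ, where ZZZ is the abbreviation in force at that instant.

Query: 2025-10-26 22:32 UTC
Rule 3/3 (VLV, +10:00): 2025-05-07 15:06 UTC ≤ query < +∞
22·60 + 32 + 600 = 1952 min
1952 = 1·1440 + 512; 512 = 8·60 + 32 → 08:32, 2025-10-26 + 1 day = 2025-10-27
→ 2025-10-27 08:32 VLV

2025-10-27 08:32 VLV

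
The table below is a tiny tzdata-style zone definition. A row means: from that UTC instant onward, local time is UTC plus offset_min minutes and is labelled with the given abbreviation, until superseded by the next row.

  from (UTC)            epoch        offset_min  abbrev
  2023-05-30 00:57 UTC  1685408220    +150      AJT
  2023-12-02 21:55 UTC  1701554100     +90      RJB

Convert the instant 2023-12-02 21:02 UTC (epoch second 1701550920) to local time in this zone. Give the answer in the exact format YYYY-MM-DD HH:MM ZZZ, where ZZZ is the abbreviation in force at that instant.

2023-12-02 23:32 AJT

Query: 2023-12-02 21:02 UTC
Rule 1/2 (AJT, +02:30): 2023-05-30 00:57 UTC ≤ query < 2023-12-02 21:55 UTC
21·60 + 2 + 150 = 1412 min
1412 = 0·1440 + 1412; 1412 = 23·60 + 32 → 23:32, same day
→ 2023-12-02 23:32 AJT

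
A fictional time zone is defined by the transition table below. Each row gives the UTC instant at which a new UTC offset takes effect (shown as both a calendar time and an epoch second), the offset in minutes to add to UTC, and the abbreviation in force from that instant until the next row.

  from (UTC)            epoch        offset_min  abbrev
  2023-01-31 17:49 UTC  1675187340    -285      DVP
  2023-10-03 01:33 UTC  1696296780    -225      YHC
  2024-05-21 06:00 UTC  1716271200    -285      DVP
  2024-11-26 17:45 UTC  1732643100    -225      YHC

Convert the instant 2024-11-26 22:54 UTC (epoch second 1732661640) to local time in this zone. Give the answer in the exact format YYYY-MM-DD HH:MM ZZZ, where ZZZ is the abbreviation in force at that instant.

Query: 2024-11-26 22:54 UTC
Rule 4/4 (YHC, -03:45): 2024-11-26 17:45 UTC ≤ query < +∞
22·60 + 54 - 225 = 1149 min
1149 = 0·1440 + 1149; 1149 = 19·60 + 9 → 19:09, same day
→ 2024-11-26 19:09 YHC

2024-11-26 19:09 YHC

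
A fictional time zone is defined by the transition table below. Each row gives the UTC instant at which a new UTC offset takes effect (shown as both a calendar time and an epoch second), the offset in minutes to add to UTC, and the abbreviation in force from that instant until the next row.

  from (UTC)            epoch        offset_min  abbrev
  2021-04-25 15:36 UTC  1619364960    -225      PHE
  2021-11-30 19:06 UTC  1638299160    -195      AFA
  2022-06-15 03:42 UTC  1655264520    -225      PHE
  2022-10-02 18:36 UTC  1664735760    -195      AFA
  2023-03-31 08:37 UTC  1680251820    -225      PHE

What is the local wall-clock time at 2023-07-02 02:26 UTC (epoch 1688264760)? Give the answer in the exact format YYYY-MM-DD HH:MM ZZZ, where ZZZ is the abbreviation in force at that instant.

Query: 2023-07-02 02:26 UTC
Rule 5/5 (PHE, -03:45): 2023-03-31 08:37 UTC ≤ query < +∞
2·60 + 26 - 225 = -79 min
-79 = -1·1440 + 1361; 1361 = 22·60 + 41 → 22:41, 2023-07-02 - 1 day = 2023-07-01
→ 2023-07-01 22:41 PHE

2023-07-01 22:41 PHE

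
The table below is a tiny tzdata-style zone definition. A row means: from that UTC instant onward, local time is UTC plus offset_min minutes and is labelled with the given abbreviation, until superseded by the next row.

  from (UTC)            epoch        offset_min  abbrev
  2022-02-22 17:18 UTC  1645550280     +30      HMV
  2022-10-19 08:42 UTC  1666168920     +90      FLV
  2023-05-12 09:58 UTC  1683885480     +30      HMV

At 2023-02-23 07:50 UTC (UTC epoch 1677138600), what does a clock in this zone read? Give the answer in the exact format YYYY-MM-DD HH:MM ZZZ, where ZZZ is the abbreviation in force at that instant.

Query: 2023-02-23 07:50 UTC
Rule 2/3 (FLV, +01:30): 2022-10-19 08:42 UTC ≤ query < 2023-05-12 09:58 UTC
7·60 + 50 + 90 = 560 min
560 = 0·1440 + 560; 560 = 9·60 + 20 → 09:20, same day
→ 2023-02-23 09:20 FLV

2023-02-23 09:20 FLV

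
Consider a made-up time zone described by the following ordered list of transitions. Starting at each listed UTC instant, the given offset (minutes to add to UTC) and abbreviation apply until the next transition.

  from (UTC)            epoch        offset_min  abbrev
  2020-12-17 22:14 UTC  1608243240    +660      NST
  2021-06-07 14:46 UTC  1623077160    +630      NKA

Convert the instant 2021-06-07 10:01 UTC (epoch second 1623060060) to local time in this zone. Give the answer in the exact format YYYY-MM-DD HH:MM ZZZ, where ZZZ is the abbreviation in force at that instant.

2021-06-07 21:01 NST

Query: 2021-06-07 10:01 UTC
Rule 1/2 (NST, +11:00): 2020-12-17 22:14 UTC ≤ query < 2021-06-07 14:46 UTC
10·60 + 1 + 660 = 1261 min
1261 = 0·1440 + 1261; 1261 = 21·60 + 1 → 21:01, same day
→ 2021-06-07 21:01 NST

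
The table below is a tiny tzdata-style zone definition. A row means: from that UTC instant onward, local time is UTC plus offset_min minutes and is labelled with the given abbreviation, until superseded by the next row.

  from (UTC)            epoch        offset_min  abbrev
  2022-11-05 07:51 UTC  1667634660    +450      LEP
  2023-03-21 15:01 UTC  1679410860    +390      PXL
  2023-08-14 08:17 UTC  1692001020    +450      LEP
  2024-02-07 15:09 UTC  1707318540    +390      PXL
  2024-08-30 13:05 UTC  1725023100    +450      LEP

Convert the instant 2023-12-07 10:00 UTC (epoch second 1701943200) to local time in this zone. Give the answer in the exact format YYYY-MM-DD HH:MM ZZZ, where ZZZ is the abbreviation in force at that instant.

Query: 2023-12-07 10:00 UTC
Rule 3/5 (LEP, +07:30): 2023-08-14 08:17 UTC ≤ query < 2024-02-07 15:09 UTC
10·60 + 0 + 450 = 1050 min
1050 = 0·1440 + 1050; 1050 = 17·60 + 30 → 17:30, same day
→ 2023-12-07 17:30 LEP

2023-12-07 17:30 LEP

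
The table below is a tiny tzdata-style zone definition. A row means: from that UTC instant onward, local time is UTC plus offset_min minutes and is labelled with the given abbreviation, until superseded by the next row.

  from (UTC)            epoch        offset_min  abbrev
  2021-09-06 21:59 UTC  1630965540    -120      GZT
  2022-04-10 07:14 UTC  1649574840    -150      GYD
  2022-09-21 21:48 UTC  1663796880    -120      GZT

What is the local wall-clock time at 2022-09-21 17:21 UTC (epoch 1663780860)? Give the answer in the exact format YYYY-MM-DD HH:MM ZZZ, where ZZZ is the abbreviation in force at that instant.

Query: 2022-09-21 17:21 UTC
Rule 2/3 (GYD, -02:30): 2022-04-10 07:14 UTC ≤ query < 2022-09-21 21:48 UTC
17·60 + 21 - 150 = 891 min
891 = 0·1440 + 891; 891 = 14·60 + 51 → 14:51, same day
→ 2022-09-21 14:51 GYD

2022-09-21 14:51 GYD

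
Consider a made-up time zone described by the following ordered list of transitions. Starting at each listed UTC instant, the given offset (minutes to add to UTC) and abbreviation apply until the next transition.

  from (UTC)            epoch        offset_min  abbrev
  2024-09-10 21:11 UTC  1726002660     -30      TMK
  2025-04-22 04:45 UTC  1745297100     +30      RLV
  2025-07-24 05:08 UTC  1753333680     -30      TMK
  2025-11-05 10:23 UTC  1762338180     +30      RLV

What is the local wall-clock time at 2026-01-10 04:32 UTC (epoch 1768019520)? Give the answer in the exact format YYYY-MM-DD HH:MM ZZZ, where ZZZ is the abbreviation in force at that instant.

2026-01-10 05:02 RLV

Query: 2026-01-10 04:32 UTC
Rule 4/4 (RLV, +00:30): 2025-11-05 10:23 UTC ≤ query < +∞
4·60 + 32 + 30 = 302 min
302 = 0·1440 + 302; 302 = 5·60 + 2 → 05:02, same day
→ 2026-01-10 05:02 RLV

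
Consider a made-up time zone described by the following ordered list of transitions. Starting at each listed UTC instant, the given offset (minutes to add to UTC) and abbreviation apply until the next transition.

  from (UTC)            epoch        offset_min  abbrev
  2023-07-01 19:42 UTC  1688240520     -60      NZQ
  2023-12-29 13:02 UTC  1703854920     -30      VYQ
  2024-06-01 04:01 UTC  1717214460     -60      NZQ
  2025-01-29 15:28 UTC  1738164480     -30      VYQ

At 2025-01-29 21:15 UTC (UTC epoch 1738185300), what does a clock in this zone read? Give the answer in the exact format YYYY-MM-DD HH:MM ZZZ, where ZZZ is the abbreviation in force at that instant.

Query: 2025-01-29 21:15 UTC
Rule 4/4 (VYQ, -00:30): 2025-01-29 15:28 UTC ≤ query < +∞
21·60 + 15 - 30 = 1245 min
1245 = 0·1440 + 1245; 1245 = 20·60 + 45 → 20:45, same day
→ 2025-01-29 20:45 VYQ

2025-01-29 20:45 VYQ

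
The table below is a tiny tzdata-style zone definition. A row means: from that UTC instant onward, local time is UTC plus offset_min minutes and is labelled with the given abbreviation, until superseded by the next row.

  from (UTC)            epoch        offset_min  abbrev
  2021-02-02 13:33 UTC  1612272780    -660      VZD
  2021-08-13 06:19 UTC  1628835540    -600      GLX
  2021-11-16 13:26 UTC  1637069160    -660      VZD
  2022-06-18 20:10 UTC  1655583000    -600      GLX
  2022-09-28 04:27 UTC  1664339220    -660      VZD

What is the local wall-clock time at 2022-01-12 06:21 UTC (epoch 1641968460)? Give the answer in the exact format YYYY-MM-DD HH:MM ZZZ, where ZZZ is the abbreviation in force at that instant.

2022-01-11 19:21 VZD

Query: 2022-01-12 06:21 UTC
Rule 3/5 (VZD, -11:00): 2021-11-16 13:26 UTC ≤ query < 2022-06-18 20:10 UTC
6·60 + 21 - 660 = -279 min
-279 = -1·1440 + 1161; 1161 = 19·60 + 21 → 19:21, 2022-01-12 - 1 day = 2022-01-11
→ 2022-01-11 19:21 VZD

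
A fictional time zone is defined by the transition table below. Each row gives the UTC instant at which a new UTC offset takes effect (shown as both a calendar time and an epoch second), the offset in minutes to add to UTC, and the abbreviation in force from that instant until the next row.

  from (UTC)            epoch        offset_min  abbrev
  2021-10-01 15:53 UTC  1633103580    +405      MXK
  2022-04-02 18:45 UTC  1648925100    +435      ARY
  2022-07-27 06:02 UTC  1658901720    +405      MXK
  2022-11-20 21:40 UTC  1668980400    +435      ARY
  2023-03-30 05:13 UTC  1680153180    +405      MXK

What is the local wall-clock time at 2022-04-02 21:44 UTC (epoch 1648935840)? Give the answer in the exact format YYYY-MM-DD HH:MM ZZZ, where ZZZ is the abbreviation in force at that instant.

2022-04-03 04:59 ARY

Query: 2022-04-02 21:44 UTC
Rule 2/5 (ARY, +07:15): 2022-04-02 18:45 UTC ≤ query < 2022-07-27 06:02 UTC
21·60 + 44 + 435 = 1739 min
1739 = 1·1440 + 299; 299 = 4·60 + 59 → 04:59, 2022-04-02 + 1 day = 2022-04-03
→ 2022-04-03 04:59 ARY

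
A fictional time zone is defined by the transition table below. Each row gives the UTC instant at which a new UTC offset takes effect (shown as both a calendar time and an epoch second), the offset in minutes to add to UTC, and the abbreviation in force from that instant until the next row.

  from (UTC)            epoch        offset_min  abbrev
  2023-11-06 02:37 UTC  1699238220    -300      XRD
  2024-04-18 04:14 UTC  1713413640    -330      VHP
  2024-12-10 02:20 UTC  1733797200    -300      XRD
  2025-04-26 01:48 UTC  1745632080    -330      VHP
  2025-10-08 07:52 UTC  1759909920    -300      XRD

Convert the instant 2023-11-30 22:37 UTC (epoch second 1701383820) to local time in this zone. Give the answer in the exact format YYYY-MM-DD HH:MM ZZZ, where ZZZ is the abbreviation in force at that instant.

Query: 2023-11-30 22:37 UTC
Rule 1/5 (XRD, -05:00): 2023-11-06 02:37 UTC ≤ query < 2024-04-18 04:14 UTC
22·60 + 37 - 300 = 1057 min
1057 = 0·1440 + 1057; 1057 = 17·60 + 37 → 17:37, same day
→ 2023-11-30 17:37 XRD

2023-11-30 17:37 XRD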